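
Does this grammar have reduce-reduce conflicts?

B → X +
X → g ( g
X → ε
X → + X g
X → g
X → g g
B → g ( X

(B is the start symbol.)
Yes — I8: [X → g .] vs [X → g ( g .]

Augment with B' → B and build the canonical LR(0) collection (I0 = CLOSURE({[B' → . B]}), then GOTO on every symbol after a dot until no new states appear). It has 15 states:
  I0: { [B → . X +], [B → . g ( X], [B' → . B], [X → . + X g], [X → . g ( g], [X → . g g], [X → . g], [X → .] }  — shift, reduce
  I1: { [X → + . X g], [X → . + X g], [X → . g ( g], [X → . g g], [X → . g], [X → .] }  — shift, reduce
  I2: { [B' → B .] }  — accept
  I3: { [B → X . +] }  — shift
  I4: { [B → g . ( X], [X → g . ( g], [X → g . g], [X → g .] }  — shift, reduce
  I5: { [B → g ( . X], [X → . + X g], [X → . g ( g], [X → . g g], [X → . g], [X → .], [X → g ( . g] }  — shift, reduce
  I6: { [X → g g .] }  — reduce
  I7: { [B → g ( X .] }  — reduce
  I8: { [X → g ( g .], [X → g . ( g], [X → g . g], [X → g .] }  — shift, 2 reduces
  I9: { [X → g ( . g] }  — shift
  I10: { [X → g ( g .] }  — reduce
  I11: { [B → X + .] }  — reduce
  I12: { [X → + X . g] }  — shift
  I13: { [X → g . ( g], [X → g . g], [X → g .] }  — shift, reduce
  I14: { [X → + X g .] }  — reduce

I8 contains complete items [X → g .], [X → g ( g .] — reduce-reduce conflict.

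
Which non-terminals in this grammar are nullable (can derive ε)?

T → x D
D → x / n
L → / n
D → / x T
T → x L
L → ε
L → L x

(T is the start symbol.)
{ 'L' }

ε-productions: L → ε
So L is immediately nullable.
No further non-terminal can be added: every production for the remaining non-terminals contains a terminal or a non-nullable non-terminal.
Nullable = { 'L' }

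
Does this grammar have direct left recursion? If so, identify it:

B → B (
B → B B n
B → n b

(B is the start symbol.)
Direct left recursion occurs when N → N α for some non-terminal N (the right-hand side begins with the left-hand side itself).

B → B (: LEFT RECURSIVE (starts with B)
B → B B n: LEFT RECURSIVE (starts with B)
B → n b: starts with n

The grammar has direct left recursion on: B.

Answer: Yes, B is left-recursive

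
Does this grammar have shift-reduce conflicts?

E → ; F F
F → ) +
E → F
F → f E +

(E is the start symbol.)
No shift-reduce conflicts

A shift-reduce conflict occurs when an LR(0) state has both:
  - a complete (reduce) item [A → α .] (dot at the end), and
  - a shift item [B → β . c γ] (dot before a terminal).

Augment with E' → E and build the canonical LR(0) collection (I0 = CLOSURE({[E' → . E]}), then GOTO on every symbol after a dot until no new states appear). It has 11 states:
  I0: { [E → . ; F F], [E → . F], [E' → . E], [F → . ) +], [F → . f E +] }  — shift
  I1: { [F → ) . +] }  — shift
  I2: { [E → ; . F F], [F → . ) +], [F → . f E +] }  — shift
  I3: { [E' → E .] }  — accept
  I4: { [E → F .] }  — reduce
  I5: { [E → . ; F F], [E → . F], [F → . ) +], [F → . f E +], [F → f . E +] }  — shift
  I6: { [F → f E . +] }  — shift
  I7: { [F → f E + .] }  — reduce
  I8: { [E → ; F . F], [F → . ) +], [F → . f E +] }  — shift
  I9: { [E → ; F F .] }  — reduce
  I10: { [F → ) + .] }  — reduce

No state contains both a complete item and a shift item.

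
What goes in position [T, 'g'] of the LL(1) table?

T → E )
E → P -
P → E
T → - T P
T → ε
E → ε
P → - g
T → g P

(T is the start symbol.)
T → g P

To find M[T, 'g'], we find productions for T where 'g' is in the predict set (PREDICT(N → α) = (FIRST(α) \ {ε}) ∪ (FOLLOW(N) if α ⇒* ε)).

Relevant sets:
  FIRST(E) = { '-', ε }
  FOLLOW(T) = { $, '-' }

T → E ): PREDICT = { ')', '-' }
T → - T P: PREDICT = { '-' }
T → ε: PREDICT = { $, '-' }
T → g P: PREDICT = { 'g' }
  'g' is in predict set, so this production goes in M[T, 'g']

M[T, 'g'] = T → g P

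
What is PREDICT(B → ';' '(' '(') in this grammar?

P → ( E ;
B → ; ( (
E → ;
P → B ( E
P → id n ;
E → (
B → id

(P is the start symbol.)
PREDICT(B → ';' '(' '(') = (FIRST(RHS) \ {ε}) ∪ (FOLLOW(B) if ε ∈ FIRST(RHS), i.e. RHS ⇒* ε)
FIRST(';' '(' '(') = { ';' }
ε ∉ FIRST(';' '(' '('), so FOLLOW(B) is not added.
PREDICT(B → ';' '(' '(') = { ';' }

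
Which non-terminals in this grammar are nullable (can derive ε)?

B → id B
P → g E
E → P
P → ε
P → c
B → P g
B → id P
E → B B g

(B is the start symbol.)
{ 'E', 'P' }

A non-terminal is nullable if it can derive ε (the empty string): either it has an ε-production, or it has a production whose right-hand side consists entirely of nullable non-terminals.

ε-productions: P → ε
So P is immediately nullable.
E → P: every symbol on the right is nullable, so E is nullable too.
No further non-terminal can be added: every production for the remaining non-terminals contains a terminal or a non-nullable non-terminal.
Nullable = { 'E', 'P' }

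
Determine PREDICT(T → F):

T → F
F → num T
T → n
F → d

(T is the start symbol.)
PREDICT(T → F) = (FIRST(RHS) \ {ε}) ∪ (FOLLOW(T) if ε ∈ FIRST(RHS), i.e. RHS ⇒* ε)
FIRST(F) = { 'd', 'num' }
FIRST(F) = { 'd', 'num' }
ε ∉ FIRST(F), so FOLLOW(T) is not added.
PREDICT(T → F) = { 'd', 'num' }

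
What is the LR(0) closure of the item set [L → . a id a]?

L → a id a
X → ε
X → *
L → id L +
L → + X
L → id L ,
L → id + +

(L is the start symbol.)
Start with: [L → . a id a]
The dot precedes the terminal a, so nothing is added.

CLOSURE = { [L → . a id a] }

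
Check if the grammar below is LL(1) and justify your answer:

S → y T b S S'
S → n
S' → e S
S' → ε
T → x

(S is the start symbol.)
No. Predict set conflict for S': { 'e' }

Relevant sets:
  FOLLOW(S') = { $, 'e' }

For S:
  PREDICT(S → y T b S S') = { 'y' }
  PREDICT(S → n) = { 'n' }
For S':
  PREDICT(S' → e S) = { 'e' }
  PREDICT(S' → ε) = { $, 'e' }
T has a single production, so nothing to check there.

Conflict found: Predict set conflict for S': { 'e' }
The grammar is NOT LL(1).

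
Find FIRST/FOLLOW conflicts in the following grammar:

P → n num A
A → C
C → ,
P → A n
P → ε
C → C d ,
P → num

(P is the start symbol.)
A FIRST/FOLLOW conflict occurs when a non-terminal N has a nullable alternative N → β (β ⇒* ε) and another alternative N → α with FIRST(α) ∩ FOLLOW(N) ≠ ∅: on such a lookahead the parser cannot decide between expanding α and letting N vanish via β.

Nullable non-terminals: P.
FIRST sets used below: FIRST(A) = { ',' }

P: nullable alternative(s) P → ε; FOLLOW(P) = { $ }
  P → n num A: FIRST \ {ε} = { 'n' } — disjoint from FOLLOW(P)
  P → A n: FIRST \ {ε} = { ',' } — disjoint from FOLLOW(P)
  P → ε: FIRST \ {ε} = { } — this is the only nullable alternative, skip
  P → num: FIRST \ {ε} = { 'num' } — disjoint from FOLLOW(P)

A, C have no nullable alternative, so no FIRST/FOLLOW check is needed there.

No FIRST/FOLLOW conflicts found.

Answer: No FIRST/FOLLOW conflicts.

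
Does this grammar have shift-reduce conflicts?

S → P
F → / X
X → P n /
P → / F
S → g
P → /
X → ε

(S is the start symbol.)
Augment with S' → S and build the canonical LR(0) collection (I0 = CLOSURE({[S' → . S]}), then GOTO on every symbol after a dot until no new states appear). It has 11 states:
  I0: { [P → . / F], [P → . /], [S → . P], [S → . g], [S' → . S] }  — shift
  I1: { [F → . / X], [P → / . F], [P → / .] }  — shift, reduce
  I2: { [S → P .] }  — reduce
  I3: { [S' → S .] }  — accept
  I4: { [S → g .] }  — reduce
  I5: { [F → / . X], [P → . / F], [P → . /], [X → . P n /], [X → .] }  — shift, reduce
  I6: { [P → / F .] }  — reduce
  I7: { [X → P . n /] }  — shift
  I8: { [F → / X .] }  — reduce
  I9: { [X → P n . /] }  — shift
  I10: { [X → P n / .] }  — reduce

I1 contains reduce item [P → / .] and shift item [F → . / X] — shift-reduce conflict.
I5 contains reduce item [X → .] and shift items [P → . /], [P → . / F] — shift-reduce conflict.

Answer: Yes — I1: [P → / .] vs [F → . / X]; I5: [X → .] vs [P → . /]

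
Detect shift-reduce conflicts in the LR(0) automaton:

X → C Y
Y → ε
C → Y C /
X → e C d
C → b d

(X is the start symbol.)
Augment with X' → X and build the canonical LR(0) collection (I0 = CLOSURE({[X' → . X]}), then GOTO on every symbol after a dot until no new states appear). It has 12 states:
  I0: { [C → . Y C /], [C → . b d], [X → . C Y], [X → . e C d], [X' → . X], [Y → .] }  — shift, reduce
  I1: { [X → C . Y], [Y → .] }  — reduce
  I2: { [X' → X .] }  — accept
  I3: { [C → . Y C /], [C → . b d], [C → Y . C /], [Y → .] }  — shift, reduce
  I4: { [C → b . d] }  — shift
  I5: { [C → . Y C /], [C → . b d], [X → e . C d], [Y → .] }  — shift, reduce
  I6: { [X → e C . d] }  — shift
  I7: { [X → e C d .] }  — reduce
  I8: { [C → b d .] }  — reduce
  I9: { [C → Y C . /] }  — shift
  I10: { [C → Y C / .] }  — reduce
  I11: { [X → C Y .] }  — reduce

I0 contains reduce item [Y → .] and shift items [C → . b d], [X → . e C d] — shift-reduce conflict.
I3 contains reduce item [Y → .] and shift item [C → . b d] — shift-reduce conflict.
I5 contains reduce item [Y → .] and shift item [C → . b d] — shift-reduce conflict.

Answer: Yes — I0: [Y → .] vs [C → . b d]; I3: [Y → .] vs [C → . b d]; I5: [Y → .] vs [C → . b d]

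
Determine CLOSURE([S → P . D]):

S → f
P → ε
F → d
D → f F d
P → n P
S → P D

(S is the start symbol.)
To compute CLOSURE, for each item [A → α.Bβ] where B is a non-terminal, add [B → .γ] for all productions B → γ; repeat for the newly added items until nothing changes.

Start with: [S → P . D]
  [S → P . D] has the dot before D: add [D → . f F d]
No further items can be added.

CLOSURE = { [D → . f F d], [S → P . D] }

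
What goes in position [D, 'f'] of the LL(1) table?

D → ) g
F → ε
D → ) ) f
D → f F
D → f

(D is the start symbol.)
To find M[D, 'f'], we find productions for D where 'f' is in the predict set (PREDICT(N → α) = (FIRST(α) \ {ε}) ∪ (FOLLOW(N) if α ⇒* ε)).

D → ) g: PREDICT = { ')' }
D → ) ) f: PREDICT = { ')' }
D → f F: PREDICT = { 'f' }
  'f' is in predict set, so this production goes in M[D, 'f']
D → f: PREDICT = { 'f' }
  'f' is in predict set, so this production goes in M[D, 'f']

M[D, 'f'] = D → f F, D → f  (a multiply-defined cell — the grammar is not LL(1))

Answer: D → f F, D → f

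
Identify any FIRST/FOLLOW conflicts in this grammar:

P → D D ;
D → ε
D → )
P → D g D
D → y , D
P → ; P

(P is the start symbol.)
Yes. D → ')' with FOLLOW(D) on { ')' }; D → y ',' D with FOLLOW(D) on { 'y' }

A FIRST/FOLLOW conflict occurs when a non-terminal N has a nullable alternative N → β (β ⇒* ε) and another alternative N → α with FIRST(α) ∩ FOLLOW(N) ≠ ∅: on such a lookahead the parser cannot decide between expanding α and letting N vanish via β.

Nullable non-terminals: D.

D: nullable alternative(s) D → ε; FOLLOW(D) = { $, ')', ';', 'g', 'y' }
  D → ε: FIRST \ {ε} = { } — this is the only nullable alternative, skip
  D → ): FIRST \ {ε} = { ')' } — overlaps FOLLOW(D) on { ')' }: CONFLICT
  D → y , D: FIRST \ {ε} = { 'y' } — overlaps FOLLOW(D) on { 'y' }: CONFLICT

P has no nullable alternative, so no FIRST/FOLLOW check is needed there.

So the grammar has 2 FIRST/FOLLOW conflicts (marked CONFLICT above).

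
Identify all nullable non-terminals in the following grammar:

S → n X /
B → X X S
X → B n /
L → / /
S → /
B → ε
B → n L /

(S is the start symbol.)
A non-terminal is nullable if it can derive ε (the empty string): either it has an ε-production, or it has a production whose right-hand side consists entirely of nullable non-terminals.

ε-productions: B → ε
So B is immediately nullable.
No further non-terminal can be added: every production for the remaining non-terminals contains a terminal or a non-nullable non-terminal.
Nullable = { 'B' }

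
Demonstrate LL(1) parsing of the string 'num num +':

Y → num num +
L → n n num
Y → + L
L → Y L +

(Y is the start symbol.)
Stack is shown with the top on the left.

Stack        Input        Action
--------------------------------
Y $          num num + $  output Y → num num +
num num + $  num num + $  match 'num'
num + $      num + $      match 'num'
+ $          + $          match '+'
$            $            accept

The string is accepted.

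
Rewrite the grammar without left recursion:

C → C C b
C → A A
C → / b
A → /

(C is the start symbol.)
C is directly left-recursive. The standard transformation for
  A → A α₁ | ... | A α_m | β₁ | ... | β_n
is
  A  → β₁ A' | ... | β_n A'
  A' → α₁ A' | ... | α_m A' | ε

C → A A becomes C → A A C'
C → / b becomes C → / b C'
C → C C b becomes C' → C b C'
Add C' → ε

Productions for other non-terminals are unchanged:
  A → /

Resulting grammar:
C → A A C'
C → / b C'
C' → C b C'
C' → ε
A → /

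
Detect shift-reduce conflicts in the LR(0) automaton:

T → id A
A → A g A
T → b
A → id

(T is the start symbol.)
Augment with T' → T and build the canonical LR(0) collection (I0 = CLOSURE({[T' → . T]}), then GOTO on every symbol after a dot until no new states appear). It has 8 states:
  I0: { [T → . b], [T → . id A], [T' → . T] }  — shift
  I1: { [T' → T .] }  — accept
  I2: { [T → b .] }  — reduce
  I3: { [A → . A g A], [A → . id], [T → id . A] }  — shift
  I4: { [A → A . g A], [T → id A .] }  — shift, reduce
  I5: { [A → id .] }  — reduce
  I6: { [A → . A g A], [A → . id], [A → A g . A] }  — shift
  I7: { [A → A . g A], [A → A g A .] }  — shift, reduce

I4 contains reduce item [T → id A .] and shift item [A → A . g A] — shift-reduce conflict.
I7 contains reduce item [A → A g A .] and shift item [A → A . g A] — shift-reduce conflict.

Answer: Yes — I4: [T → id A .] vs [A → A . g A]; I7: [A → A g A .] vs [A → A . g A]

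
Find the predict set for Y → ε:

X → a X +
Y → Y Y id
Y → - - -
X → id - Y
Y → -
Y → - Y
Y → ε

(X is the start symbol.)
PREDICT(Y → ε) = (FIRST(RHS) \ {ε}) ∪ (FOLLOW(Y) if ε ∈ FIRST(RHS), i.e. RHS ⇒* ε)
The right-hand side is ε (FIRST(ε) = { ε }), so the predict set is FOLLOW(Y) = { $, '+', '-', 'id' }
PREDICT(Y → ε) = { $, '+', '-', 'id' }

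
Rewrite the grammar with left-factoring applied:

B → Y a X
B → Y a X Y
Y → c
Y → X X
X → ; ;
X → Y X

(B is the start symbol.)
Left-factoring transforms A → αβ₁ | αβ₂ into A → αA' and A' → β₁ | β₂
(α is the longest common prefix among the alternatives). Repeat until
no nonterminal has two alternatives with a common prefix.

Round 1: B has alternatives sharing prefix 'Y a X'. Introduce B': B → Y a X B'
  Add: B' → ε
  Add: B' → Y

No remaining common prefixes — done.

Resulting grammar:
B → Y a X B'
B' → ε
B' → Y
Y → c
Y → X X
X → ; ;
X → Y X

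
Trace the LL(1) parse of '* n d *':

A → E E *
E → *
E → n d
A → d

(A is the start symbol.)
LL(1) parsing maintains a stack (initially the start symbol over $) and the input. At each step: if the stack top is a terminal, match it against the current input token; if it is a non-terminal N, replace it with the RHS of M[N, lookahead] (the unique production whose predict set contains the lookahead).

Stack is shown with the top on the left.

Stack    Input      Action
--------------------------
A $      * n d * $  output A → E E *
E E * $  * n d * $  output E → *
* E * $  * n d * $  match '*'
E * $    n d * $    output E → n d
n d * $  n d * $    match 'n'
d * $    d * $      match 'd'
* $      * $        match '*'
$        $          accept

The string is accepted.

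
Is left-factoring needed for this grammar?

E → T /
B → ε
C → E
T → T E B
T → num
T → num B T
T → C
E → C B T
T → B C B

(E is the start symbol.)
Left-factoring is needed when two productions for the same non-terminal
share a common prefix on the right-hand side.

Productions for E:
  E → T /
  E → C B T
Productions for T:
  T → T E B
  T → num
  T → num B T
  T → C
  T → B C B

Found common prefix 'num' in productions for T

Answer: Yes, T has productions with common prefix 'num'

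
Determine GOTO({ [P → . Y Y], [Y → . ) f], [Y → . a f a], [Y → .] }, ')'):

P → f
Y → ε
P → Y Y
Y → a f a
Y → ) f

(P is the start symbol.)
GOTO(I, ')') = CLOSURE({ [A → αX.β] : [A → α.Xβ] ∈ I, X = ')' })

Items with dot before ')', with the dot advanced:
  [Y → . ) f] → [Y → ) . f]
Closure adds nothing (no advanced item has the dot before a non-terminal).

GOTO = { [Y → ) . f] }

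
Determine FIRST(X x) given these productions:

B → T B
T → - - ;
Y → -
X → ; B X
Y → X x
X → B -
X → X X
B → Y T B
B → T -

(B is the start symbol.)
{ '-', ';' }

FIRST sets of the non-terminals involved (from the grammar, by fixed-point iteration):
  FIRST(X) = { '-', ';' }

To compute FIRST(X x), process the symbols left to right:
Symbol X is a non-terminal. Add FIRST(X) \ {ε} = { '-', ';' }
X is not nullable (ε ∉ FIRST(X)), so stop here.
FIRST(X x) = { '-', ';' }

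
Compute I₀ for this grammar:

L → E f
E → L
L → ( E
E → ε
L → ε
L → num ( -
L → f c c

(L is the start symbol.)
First, augment the grammar with L' → L
I₀ = CLOSURE({ [L' → . L] }):
  [L' → . L] has the dot before L: add [L → . E f], [L → . ( E], [L → .], [L → . num ( -], [L → . f c c]
  [L → . E f] has the dot before E: add [E → . L], [E → .]
No further items can be added.

I₀ = { [E → . L], [E → .], [L → . ( E], [L → . E f], [L → . f c c], [L → . num ( -], [L → .], [L' → . L] }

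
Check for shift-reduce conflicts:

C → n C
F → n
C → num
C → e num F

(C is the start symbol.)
A shift-reduce conflict occurs when an LR(0) state has both:
  - a complete (reduce) item [A → α .] (dot at the end), and
  - a shift item [B → β . c γ] (dot before a terminal).

Augment with C' → C and build the canonical LR(0) collection (I0 = CLOSURE({[C' → . C]}), then GOTO on every symbol after a dot until no new states appear). It has 9 states:
  I0: { [C → . e num F], [C → . n C], [C → . num], [C' → . C] }  — shift
  I1: { [C' → C .] }  — accept
  I2: { [C → e . num F] }  — shift
  I3: { [C → . e num F], [C → . n C], [C → . num], [C → n . C] }  — shift
  I4: { [C → num .] }  — reduce
  I5: { [C → n C .] }  — reduce
  I6: { [C → e num . F], [F → . n] }  — shift
  I7: { [C → e num F .] }  — reduce
  I8: { [F → n .] }  — reduce

No state contains both a complete item and a shift item.

Answer: No shift-reduce conflicts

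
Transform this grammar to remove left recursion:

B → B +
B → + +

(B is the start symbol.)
B is directly left-recursive. The standard transformation for
  A → A α₁ | ... | A α_m | β₁ | ... | β_n
is
  A  → β₁ A' | ... | β_n A'
  A' → α₁ A' | ... | α_m A' | ε

B → + + becomes B → + + B'
B → B + becomes B' → + B'
Add B' → ε

Resulting grammar:
B → + + B'
B' → + B'
B' → ε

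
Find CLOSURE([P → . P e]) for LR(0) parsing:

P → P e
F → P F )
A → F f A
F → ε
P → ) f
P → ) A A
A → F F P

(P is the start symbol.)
{ [P → . ) A A], [P → . ) f], [P → . P e] }

To compute CLOSURE, for each item [A → α.Bβ] where B is a non-terminal, add [B → .γ] for all productions B → γ; repeat for the newly added items until nothing changes.

Start with: [P → . P e]
  [P → . P e] has the dot before P: add [P → . ) f], [P → . ) A A]
No further items can be added.

CLOSURE = { [P → . ) A A], [P → . ) f], [P → . P e] }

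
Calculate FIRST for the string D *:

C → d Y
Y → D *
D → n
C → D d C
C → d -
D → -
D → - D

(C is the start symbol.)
FIRST sets of the non-terminals involved (from the grammar, by fixed-point iteration):
  FIRST(D) = { '-', 'n' }

To compute FIRST(D *), process the symbols left to right:
Symbol D is a non-terminal. Add FIRST(D) \ {ε} = { '-', 'n' }
D is not nullable (ε ∉ FIRST(D)), so stop here.
FIRST(D *) = { '-', 'n' }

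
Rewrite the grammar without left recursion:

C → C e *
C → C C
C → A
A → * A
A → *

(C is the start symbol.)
C is directly left-recursive. The standard transformation for
  A → A α₁ | ... | A α_m | β₁ | ... | β_n
is
  A  → β₁ A' | ... | β_n A'
  A' → α₁ A' | ... | α_m A' | ε

C → A becomes C → A C'
C → C e * becomes C' → e * C'
C → C C becomes C' → C C'
Add C' → ε

Productions for other non-terminals are unchanged:
  A → * A
  A → *

Resulting grammar:
C → A C'
C' → e * C'
C' → C C'
C' → ε
A → * A
A → *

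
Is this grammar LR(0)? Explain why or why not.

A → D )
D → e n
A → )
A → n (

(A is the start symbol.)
Yes, the grammar is LR(0)

A grammar is LR(0) if no state in the canonical LR(0) collection has:
  - both a shift item (dot before a terminal) and a complete item (shift-reduce conflict), or
  - two or more complete items (reduce-reduce conflict; the accept item [A' → A .] counts as a complete item here).

Augment with A' → A and build the canonical LR(0) collection (I0 = CLOSURE({[A' → . A]}), then GOTO on every symbol after a dot until no new states appear). It has 9 states:
  I0: { [A → . )], [A → . D )], [A → . n (], [A' → . A], [D → . e n] }  — shift
  I1: { [A → ) .] }  — reduce
  I2: { [A' → A .] }  — accept
  I3: { [A → D . )] }  — shift
  I4: { [D → e . n] }  — shift
  I5: { [A → n . (] }  — shift
  I6: { [A → n ( .] }  — reduce
  I7: { [D → e n .] }  — reduce
  I8: { [A → D ) .] }  — reduce

Every state is either a pure shift/goto state or contains exactly one complete item and nothing to shift — no conflicts. The grammar is LR(0).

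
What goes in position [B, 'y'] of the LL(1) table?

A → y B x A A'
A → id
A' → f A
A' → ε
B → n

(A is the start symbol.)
Empty (error entry)

To find M[B, 'y'], we find productions for B where 'y' is in the predict set (PREDICT(N → α) = (FIRST(α) \ {ε}) ∪ (FOLLOW(N) if α ⇒* ε)).

B → n: PREDICT = { 'n' }

M[B, 'y'] is empty (no production applies)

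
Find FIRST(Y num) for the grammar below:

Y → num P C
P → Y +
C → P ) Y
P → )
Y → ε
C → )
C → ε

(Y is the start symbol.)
FIRST sets of the non-terminals involved (from the grammar, by fixed-point iteration):
  FIRST(Y) = { 'num', ε }

To compute FIRST(Y num), process the symbols left to right:
Symbol Y is a non-terminal. Add FIRST(Y) \ {ε} = { 'num' }
Y is nullable (ε ∈ FIRST(Y)), continue to the next symbol.
Symbol num is a terminal. Add 'num' and stop.
FIRST(Y num) = { 'num' }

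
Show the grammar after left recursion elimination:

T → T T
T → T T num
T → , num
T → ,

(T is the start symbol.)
T → , num T'
T → , T'
T' → T T'
T' → T num T'
T' → ε

T is directly left-recursive. The standard transformation for
  A → A α₁ | ... | A α_m | β₁ | ... | β_n
is
  A  → β₁ A' | ... | β_n A'
  A' → α₁ A' | ... | α_m A' | ε

T → , num becomes T → , num T'
T → , becomes T → , T'
T → T T becomes T' → T T'
T → T T num becomes T' → T num T'
Add T' → ε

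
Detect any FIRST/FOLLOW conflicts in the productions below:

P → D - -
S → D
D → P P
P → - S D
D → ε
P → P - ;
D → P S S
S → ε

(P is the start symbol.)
Nullable non-terminals: D, S.
FIRST sets used below: FIRST(P) = { '-' }, FIRST(D) = { '-', ε }

D: nullable alternative(s) D → ε; FOLLOW(D) = { $, '-' }
  D → P P: FIRST \ {ε} = { '-' } — overlaps FOLLOW(D) on { '-' }: CONFLICT
  D → ε: FIRST \ {ε} = { } — this is the only nullable alternative, skip
  D → P S S: FIRST \ {ε} = { '-' } — overlaps FOLLOW(D) on { '-' }: CONFLICT

S: nullable alternative(s) S → D, S → ε; FOLLOW(S) = { $, '-' }
  S → D: FIRST \ {ε} = { '-' } — overlaps FOLLOW(S) on { '-' }: CONFLICT
  S → ε: FIRST \ {ε} = { } — disjoint from FOLLOW(S)

P has no nullable alternative, so no FIRST/FOLLOW check is needed there.

So the grammar has 3 FIRST/FOLLOW conflicts (marked CONFLICT above).

Answer: Yes. S → D with FOLLOW(S) on { '-' }; D → P P with FOLLOW(D) on { '-' }; D → P S S with FOLLOW(D) on { '-' }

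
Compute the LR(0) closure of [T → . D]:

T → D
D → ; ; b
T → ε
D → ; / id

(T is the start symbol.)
To compute CLOSURE, for each item [A → α.Bβ] where B is a non-terminal, add [B → .γ] for all productions B → γ; repeat for the newly added items until nothing changes.

Start with: [T → . D]
  [T → . D] has the dot before D: add [D → . ; ; b], [D → . ; / id]
No further items can be added.

CLOSURE = { [D → . ; / id], [D → . ; ; b], [T → . D] }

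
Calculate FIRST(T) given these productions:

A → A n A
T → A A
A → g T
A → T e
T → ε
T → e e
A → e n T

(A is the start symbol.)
To compute FIRST(T), examine every production with T on the left-hand side, reading each right-hand side left to right until a non-nullable symbol is reached.

FIRST sets of the other non-terminals involved (by the same procedure, iterated to a fixed point):
  FIRST(A) = { 'e', 'g' }

From T → A A:
  - A is a non-terminal: add FIRST(A) \ {ε} = { 'e', 'g' }
    A is not nullable, so stop
From T → ε:
  - ε-production, so ε ∈ FIRST(T)
From T → e e:
  - e is a terminal: add 'e' and stop

Collecting: FIRST(T) = { 'e', 'g', ε }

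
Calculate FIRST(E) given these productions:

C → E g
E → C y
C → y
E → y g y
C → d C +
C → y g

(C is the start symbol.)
{ 'd', 'y' }

To compute FIRST(E), examine every production with E on the left-hand side, reading each right-hand side left to right until a non-nullable symbol is reached.

FIRST sets of the other non-terminals involved (by the same procedure, iterated to a fixed point):
  FIRST(C) = { 'd', 'y' }

From E → C y:
  - C is a non-terminal: add FIRST(C) \ {ε} = { 'd', 'y' }
    C is not nullable, so stop
From E → y g y:
  - y is a terminal: add 'y' and stop

Collecting: FIRST(E) = { 'd', 'y' }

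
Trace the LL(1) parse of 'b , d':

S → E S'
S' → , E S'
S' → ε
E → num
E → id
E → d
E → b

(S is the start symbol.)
Stack is shown with the top on the left.

Stack     Input    Action
-------------------------
S $       b , d $  output S → E S'
E S' $    b , d $  output E → b
b S' $    b , d $  match 'b'
S' $      , d $    output S' → , E S'
, E S' $  , d $    match ','
E S' $    d $      output E → d
d S' $    d $      match 'd'
S' $      $        output S' → ε
$         $        accept

The string is accepted.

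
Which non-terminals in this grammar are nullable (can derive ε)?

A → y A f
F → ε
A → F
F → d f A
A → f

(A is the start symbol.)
{ 'A', 'F' }

A non-terminal is nullable if it can derive ε (the empty string): either it has an ε-production, or it has a production whose right-hand side consists entirely of nullable non-terminals.

ε-productions: F → ε
So F is immediately nullable.
A → F: every symbol on the right is nullable, so A is nullable too.
Every non-terminal is now nullable.
Nullable = { 'A', 'F' }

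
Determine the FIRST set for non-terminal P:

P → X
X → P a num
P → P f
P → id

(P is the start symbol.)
{ 'id' }

To compute FIRST(P), examine every production with P on the left-hand side, reading each right-hand side left to right until a non-nullable symbol is reached.

FIRST sets of the other non-terminals involved (by the same procedure, iterated to a fixed point):
  FIRST(X) = { 'id' }

From P → X:
  - X is a non-terminal: add FIRST(X) \ {ε} = { 'id' }
    X is not nullable, so stop
From P → P f:
  - P is the symbol being defined: contributes nothing new
    P is not nullable, so stop
From P → id:
  - id is a terminal: add 'id' and stop

Collecting: FIRST(P) = { 'id' }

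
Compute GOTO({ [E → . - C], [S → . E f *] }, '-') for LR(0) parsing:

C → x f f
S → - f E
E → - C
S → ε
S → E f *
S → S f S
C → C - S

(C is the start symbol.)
GOTO(I, '-') = CLOSURE({ [A → αX.β] : [A → α.Xβ] ∈ I, X = '-' })

Items with dot before '-', with the dot advanced:
  [E → . - C] → [E → - . C]
Closure of the advanced items:
  [E → - . C] has the dot before C: add [C → . x f f], [C → . C - S]

GOTO = { [C → . C - S], [C → . x f f], [E → - . C] }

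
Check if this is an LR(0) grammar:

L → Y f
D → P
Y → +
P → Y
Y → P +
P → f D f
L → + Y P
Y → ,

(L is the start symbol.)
Augment with L' → L and build the canonical LR(0) collection (I0 = CLOSURE({[L' → . L]}), then GOTO on every symbol after a dot until no new states appear). It has 16 states:
  I0: { [L → . + Y P], [L → . Y f], [L' → . L], [P → . Y], [P → . f D f], [Y → . +], [Y → . ,], [Y → . P +] }  — shift
  I1: { [L → + . Y P], [P → . Y], [P → . f D f], [Y → + .], [Y → . +], [Y → . ,], [Y → . P +] }  — shift, reduce
  I2: { [Y → , .] }  — reduce
  I3: { [L' → L .] }  — accept
  I4: { [Y → P . +] }  — shift
  I5: { [L → Y . f], [P → Y .] }  — shift, reduce
  I6: { [D → . P], [P → . Y], [P → . f D f], [P → f . D f], [Y → . +], [Y → . ,], [Y → . P +] }  — shift
  I7: { [Y → + .] }  — reduce
  I8: { [P → f D . f] }  — shift
  I9: { [D → P .], [Y → P . +] }  — shift, reduce
  I10: { [P → Y .] }  — reduce
  I11: { [Y → P + .] }  — reduce
  I12: { [P → f D f .] }  — reduce
  I13: { [L → Y f .] }  — reduce
  I14: { [L → + Y . P], [P → . Y], [P → . f D f], [P → Y .], [Y → . +], [Y → . ,], [Y → . P +] }  — shift, reduce
  I15: { [L → + Y P .], [Y → P . +] }  — shift, reduce

Conflict in state I1:
  Shift-reduce conflict between [Y → + .] and [P → . f D f]
So the grammar is NOT LR(0).

Answer: No. Shift-reduce conflict between [Y → + .] and [P → . f D f]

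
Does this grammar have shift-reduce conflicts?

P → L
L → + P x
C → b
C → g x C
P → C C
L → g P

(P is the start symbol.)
A shift-reduce conflict occurs when an LR(0) state has both:
  - a complete (reduce) item [A → α .] (dot at the end), and
  - a shift item [B → β . c γ] (dot before a terminal).

Augment with P' → P and build the canonical LR(0) collection (I0 = CLOSURE({[P' → . P]}), then GOTO on every symbol after a dot until no new states appear). It has 14 states:
  I0: { [C → . b], [C → . g x C], [L → . + P x], [L → . g P], [P → . C C], [P → . L], [P' → . P] }  — shift
  I1: { [C → . b], [C → . g x C], [L → + . P x], [L → . + P x], [L → . g P], [P → . C C], [P → . L] }  — shift
  I2: { [C → . b], [C → . g x C], [P → C . C] }  — shift
  I3: { [P → L .] }  — reduce
  I4: { [P' → P .] }  — accept
  I5: { [C → b .] }  — reduce
  I6: { [C → . b], [C → . g x C], [C → g . x C], [L → . + P x], [L → . g P], [L → g . P], [P → . C C], [P → . L] }  — shift
  I7: { [L → g P .] }  — reduce
  I8: { [C → . b], [C → . g x C], [C → g x . C] }  — shift
  I9: { [C → g x C .] }  — reduce
  I10: { [C → g . x C] }  — shift
  I11: { [P → C C .] }  — reduce
  I12: { [L → + P . x] }  — shift
  I13: { [L → + P x .] }  — reduce

No state contains both a complete item and a shift item.

Answer: No shift-reduce conflicts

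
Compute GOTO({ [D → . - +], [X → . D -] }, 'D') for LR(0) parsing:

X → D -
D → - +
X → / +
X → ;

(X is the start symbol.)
GOTO(I, 'D') = CLOSURE({ [A → αX.β] : [A → α.Xβ] ∈ I, X = 'D' })

Items with dot before 'D', with the dot advanced:
  [X → . D -] → [X → D . -]
Closure adds nothing (no advanced item has the dot before a non-terminal).

GOTO = { [X → D . -] }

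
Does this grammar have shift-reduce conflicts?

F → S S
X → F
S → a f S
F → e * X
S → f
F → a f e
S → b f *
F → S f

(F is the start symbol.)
No shift-reduce conflicts

Augment with F' → F and build the canonical LR(0) collection (I0 = CLOSURE({[F' → . F]}), then GOTO on every symbol after a dot until no new states appear). It has 19 states:
  I0: { [F → . S S], [F → . S f], [F → . a f e], [F → . e * X], [F' → . F], [S → . a f S], [S → . b f *], [S → . f] }  — shift
  I1: { [F' → F .] }  — accept
  I2: { [F → S . S], [F → S . f], [S → . a f S], [S → . b f *], [S → . f] }  — shift
  I3: { [F → a . f e], [S → a . f S] }  — shift
  I4: { [S → b . f *] }  — shift
  I5: { [F → e . * X] }  — shift
  I6: { [S → f .] }  — reduce
  I7: { [F → . S S], [F → . S f], [F → . a f e], [F → . e * X], [F → e * . X], [S → . a f S], [S → . b f *], [S → . f], [X → . F] }  — shift
  I8: { [X → F .] }  — reduce
  I9: { [F → e * X .] }  — reduce
  I10: { [S → b f . *] }  — shift
  I11: { [S → b f * .] }  — reduce
  I12: { [F → a f . e], [S → . a f S], [S → . b f *], [S → . f], [S → a f . S] }  — shift
  I13: { [S → a f S .] }  — reduce
  I14: { [S → a . f S] }  — shift
  I15: { [F → a f e .] }  — reduce
  I16: { [S → . a f S], [S → . b f *], [S → . f], [S → a f . S] }  — shift
  I17: { [F → S S .] }  — reduce
  I18: { [F → S f .], [S → f .] }  — 2 reduces

No state contains both a complete item and a shift item.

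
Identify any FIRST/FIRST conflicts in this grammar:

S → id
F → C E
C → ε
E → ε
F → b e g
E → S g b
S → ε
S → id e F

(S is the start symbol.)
Yes. S → id / S → id e F on { 'id' }

FIRST sets of the non-terminals at (or reachable through a nullable prefix from) the front of some alternative:
  FIRST(C) = { ε }
  FIRST(E) = { 'g', 'id', ε }
  FIRST(S) = { 'id', ε }

Productions for S:
  S → id: FIRST = { 'id' }
  S → ε: FIRST = { ε }
  S → id e F: FIRST = { 'id' }
Productions for F:
  F → C E: FIRST = { 'g', 'id', ε }
  F → b e g: FIRST = { 'b' }
Productions for E:
  E → ε: FIRST = { ε }
  E → S g b: FIRST = { 'g', 'id' }
C has only one production, so no FIRST/FIRST conflict is possible there.

Conflict for S: S → id and S → id e F
  Overlap: { 'id' }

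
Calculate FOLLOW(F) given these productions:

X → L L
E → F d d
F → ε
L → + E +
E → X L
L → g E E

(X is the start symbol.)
To compute FOLLOW(F), find every occurrence of F on a right-hand side N → α F β: add FIRST(β) \ {ε}, and if β is empty or nullable also add FOLLOW(N). Iterate to a fixed point.

In E → F d d: F is followed by d d, add FIRST(d d) \ {ε} = { 'd' }

Taking the union: FOLLOW(F) = { 'd' }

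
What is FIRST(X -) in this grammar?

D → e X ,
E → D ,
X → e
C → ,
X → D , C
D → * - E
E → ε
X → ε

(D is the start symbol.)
FIRST sets of the non-terminals involved (from the grammar, by fixed-point iteration):
  FIRST(X) = { '*', 'e', ε }

To compute FIRST(X -), process the symbols left to right:
Symbol X is a non-terminal. Add FIRST(X) \ {ε} = { '*', 'e' }
X is nullable (ε ∈ FIRST(X)), continue to the next symbol.
Symbol - is a terminal. Add '-' and stop.
FIRST(X -) = { '*', '-', 'e' }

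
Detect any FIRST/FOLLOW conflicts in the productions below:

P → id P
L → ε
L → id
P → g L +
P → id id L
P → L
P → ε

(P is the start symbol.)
Nullable non-terminals: L, P.
FIRST sets used below: FIRST(L) = { 'id', ε }

L: nullable alternative(s) L → ε; FOLLOW(L) = { $, '+' }
  L → ε: FIRST \ {ε} = { } — this is the only nullable alternative, skip
  L → id: FIRST \ {ε} = { 'id' } — disjoint from FOLLOW(L)

P: nullable alternative(s) P → L, P → ε; FOLLOW(P) = { $ }
  P → id P: FIRST \ {ε} = { 'id' } — disjoint from FOLLOW(P)
  P → g L +: FIRST \ {ε} = { 'g' } — disjoint from FOLLOW(P)
  P → id id L: FIRST \ {ε} = { 'id' } — disjoint from FOLLOW(P)
  P → L: FIRST \ {ε} = { 'id' } — disjoint from FOLLOW(P)
  P → ε: FIRST \ {ε} = { } — disjoint from FOLLOW(P)

No FIRST/FOLLOW conflicts found.

Answer: No FIRST/FOLLOW conflicts.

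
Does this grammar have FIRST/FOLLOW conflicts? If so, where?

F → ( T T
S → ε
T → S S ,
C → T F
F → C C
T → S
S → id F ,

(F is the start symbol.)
A FIRST/FOLLOW conflict occurs when a non-terminal N has a nullable alternative N → β (β ⇒* ε) and another alternative N → α with FIRST(α) ∩ FOLLOW(N) ≠ ∅: on such a lookahead the parser cannot decide between expanding α and letting N vanish via β.

Nullable non-terminals: S, T.
FIRST sets used below: FIRST(S) = { 'id', ε }

S: nullable alternative(s) S → ε; FOLLOW(S) = { $, '(', ',', 'id' }
  S → ε: FIRST \ {ε} = { } — this is the only nullable alternative, skip
  S → id F ,: FIRST \ {ε} = { 'id' } — overlaps FOLLOW(S) on { 'id' }: CONFLICT

T: nullable alternative(s) T → S; FOLLOW(T) = { $, '(', ',', 'id' }
  T → S S ,: FIRST \ {ε} = { ',', 'id' } — overlaps FOLLOW(T) on { ',', 'id' }: CONFLICT
  T → S: FIRST \ {ε} = { 'id' } — this is the only nullable alternative, skip

C, F have no nullable alternative, so no FIRST/FOLLOW check is needed there.

So the grammar has 2 FIRST/FOLLOW conflicts (marked CONFLICT above).

Answer: Yes. S → id F ',' with FOLLOW(S) on { 'id' }; T → S S ',' with FOLLOW(T) on { ',', 'id' }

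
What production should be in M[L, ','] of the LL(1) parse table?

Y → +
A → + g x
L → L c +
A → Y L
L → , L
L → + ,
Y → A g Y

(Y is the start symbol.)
L → L c +, L → , L

To find M[L, ','], we find productions for L where ',' is in the predict set (PREDICT(N → α) = (FIRST(α) \ {ε}) ∪ (FOLLOW(N) if α ⇒* ε)).

Relevant sets:
  FIRST(L) = { '+', ',' }

L → L c +: PREDICT = { '+', ',' }
  ',' is in predict set, so this production goes in M[L, ',']
L → , L: PREDICT = { ',' }
  ',' is in predict set, so this production goes in M[L, ',']
L → + ,: PREDICT = { '+' }

M[L, ','] = L → L c +, L → , L  (a multiply-defined cell — the grammar is not LL(1))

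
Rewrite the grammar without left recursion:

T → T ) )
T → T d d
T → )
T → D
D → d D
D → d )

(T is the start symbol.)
T is directly left-recursive. The standard transformation for
  A → A α₁ | ... | A α_m | β₁ | ... | β_n
is
  A  → β₁ A' | ... | β_n A'
  A' → α₁ A' | ... | α_m A' | ε

T → ) becomes T → ) T'
T → D becomes T → D T'
T → T ) ) becomes T' → ) ) T'
T → T d d becomes T' → d d T'
Add T' → ε

Productions for other non-terminals are unchanged:
  D → d D
  D → d )

Resulting grammar:
T → ) T'
T → D T'
T' → ) ) T'
T' → d d T'
T' → ε
D → d D
D → d )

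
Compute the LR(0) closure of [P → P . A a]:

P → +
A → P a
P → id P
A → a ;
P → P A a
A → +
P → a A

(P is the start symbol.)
{ [A → . +], [A → . P a], [A → . a ;], [P → . +], [P → . P A a], [P → . a A], [P → . id P], [P → P . A a] }

Start with: [P → P . A a]
  [P → P . A a] has the dot before A: add [A → . P a], [A → . a ;], [A → . +]
  [A → . P a] has the dot before P: add [P → . +], [P → . id P], [P → . P A a], [P → . a A]
No further items can be added.

CLOSURE = { [A → . +], [A → . P a], [A → . a ;], [P → . +], [P → . P A a], [P → . a A], [P → . id P], [P → P . A a] }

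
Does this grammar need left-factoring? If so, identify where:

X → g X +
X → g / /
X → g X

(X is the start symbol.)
Left-factoring is needed when two productions for the same non-terminal
share a common prefix on the right-hand side.

Productions for X:
  X → g X +
  X → g / /
  X → g X

Found common prefix 'g' in productions for X

Answer: Yes, X has productions with common prefix 'g'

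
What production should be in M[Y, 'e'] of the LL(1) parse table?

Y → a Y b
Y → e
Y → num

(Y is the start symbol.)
Y → e

To find M[Y, 'e'], we find productions for Y where 'e' is in the predict set (PREDICT(N → α) = (FIRST(α) \ {ε}) ∪ (FOLLOW(N) if α ⇒* ε)).

Y → a Y b: PREDICT = { 'a' }
Y → e: PREDICT = { 'e' }
  'e' is in predict set, so this production goes in M[Y, 'e']
Y → num: PREDICT = { 'num' }

M[Y, 'e'] = Y → e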